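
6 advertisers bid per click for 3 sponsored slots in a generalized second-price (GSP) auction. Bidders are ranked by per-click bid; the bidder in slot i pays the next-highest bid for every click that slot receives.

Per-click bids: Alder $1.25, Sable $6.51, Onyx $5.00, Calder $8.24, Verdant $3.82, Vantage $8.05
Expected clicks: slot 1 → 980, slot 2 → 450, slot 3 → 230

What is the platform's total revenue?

Sorting advertisers: $8.24 (Calder) > $8.05 (Vantage) > $6.51 (Sable) > $5.00 (Onyx) > …
Slot 1: Calder pays $8.05 × 980 = $7889.00
Slot 2: Vantage pays $6.51 × 450 = $2929.50
Slot 3: Sable pays $5.00 × 230 = $1150.00
Total = $11968.50

Total revenue: $11968.50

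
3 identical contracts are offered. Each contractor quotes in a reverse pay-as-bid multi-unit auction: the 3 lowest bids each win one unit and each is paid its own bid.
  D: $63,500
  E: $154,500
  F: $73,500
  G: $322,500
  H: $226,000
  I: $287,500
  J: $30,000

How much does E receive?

Sorting: 30,000 (J), 63,500 (D), 73,500 (F), 154,500 (E), 226,000 (H), …
Lowest 3: J, D, F.
E does not win → $0.

E is paid $0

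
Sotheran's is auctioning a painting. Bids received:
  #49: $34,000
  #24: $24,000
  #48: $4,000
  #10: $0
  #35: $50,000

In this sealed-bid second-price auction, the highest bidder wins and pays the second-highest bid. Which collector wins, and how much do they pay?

Rule: the highest bidder wins and pays the second-highest bid.
Bids ranked: 50,000 (#35) > 34,000 (#49) > 24,000 (#24) > 4,000 (#48) > 0 (#10)
#35 is highest; pays the second-highest bid, $34,000.

#35 pays $34,000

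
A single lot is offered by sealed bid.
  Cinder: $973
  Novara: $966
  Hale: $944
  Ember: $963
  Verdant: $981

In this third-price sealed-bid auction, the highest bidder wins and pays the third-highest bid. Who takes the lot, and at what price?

Verdant pays $966

Rule: the highest bidder wins and pays the third-highest bid.
Sorting bids: 981 (Verdant) > 973 (Cinder) > 966 (Novara) > 963 (Ember) > 944 (Hale)
Verdant is highest; pays the third-highest bid, $966.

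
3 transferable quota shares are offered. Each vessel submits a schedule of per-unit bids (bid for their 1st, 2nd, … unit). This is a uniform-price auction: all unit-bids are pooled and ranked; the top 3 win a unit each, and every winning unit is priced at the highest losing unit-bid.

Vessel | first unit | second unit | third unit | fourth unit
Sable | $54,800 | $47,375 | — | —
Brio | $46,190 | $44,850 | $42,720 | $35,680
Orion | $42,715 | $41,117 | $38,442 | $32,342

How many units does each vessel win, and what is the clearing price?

Merging the schedules and taking the best 3: 54,800 (Sable-1), 47,375 (Sable-2), 46,190 (Brio-1)
First bid not allocated: $44,850.
Allocation: Brio 1, Sable 2.

Brio 1, Sable 2; clearing price $44,850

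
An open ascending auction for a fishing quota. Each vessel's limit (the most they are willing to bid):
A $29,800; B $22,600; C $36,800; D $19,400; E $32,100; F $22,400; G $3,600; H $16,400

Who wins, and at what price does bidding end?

Limits in order: 36,800 (C) > 32,100 (E) > 29,800 (A) > 22,600 (B) > 22,400 (F) > 19,400 (D) > …
Once the price passes $32,100, only C is left; the hammer falls at E's limit of $32,100.

C wins at $32,100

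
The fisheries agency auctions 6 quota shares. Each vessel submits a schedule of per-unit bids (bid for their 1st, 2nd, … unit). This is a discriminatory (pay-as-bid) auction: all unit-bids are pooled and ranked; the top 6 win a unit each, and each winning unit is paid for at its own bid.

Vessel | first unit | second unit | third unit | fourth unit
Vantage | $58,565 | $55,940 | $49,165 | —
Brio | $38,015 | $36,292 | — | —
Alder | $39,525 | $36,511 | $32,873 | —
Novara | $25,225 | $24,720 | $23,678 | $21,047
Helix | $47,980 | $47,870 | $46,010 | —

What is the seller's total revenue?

Total revenue: $305,530

Pooled unit-bids ranked (top 6): 58,565 (Vantage-1), 55,940 (Vantage-2), 49,165 (Vantage-3), 47,980 (Helix-1), 47,870 (Helix-2), 46,010 (Helix-3)
Next rejected bid: $39,525 (not a price — pay-as-bid).
Each winning unit pays its own bid.
Revenue = 58,565 + 55,940 + 49,165 + 47,980 + 47,870 + 46,010 = $305,530.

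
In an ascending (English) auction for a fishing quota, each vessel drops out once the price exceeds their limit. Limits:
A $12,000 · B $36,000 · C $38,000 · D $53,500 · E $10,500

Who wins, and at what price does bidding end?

D wins at $38,000

Rule: the price rises until one bidder remains; the winner pays the price at which the last rival dropped out.
Sorting limits: 53,500 (D) > 38,000 (C) > 36,000 (B) > 12,000 (A) > 10,500 (E)
Once the price passes $38,000, only D is left; the hammer falls at C's limit of $38,000.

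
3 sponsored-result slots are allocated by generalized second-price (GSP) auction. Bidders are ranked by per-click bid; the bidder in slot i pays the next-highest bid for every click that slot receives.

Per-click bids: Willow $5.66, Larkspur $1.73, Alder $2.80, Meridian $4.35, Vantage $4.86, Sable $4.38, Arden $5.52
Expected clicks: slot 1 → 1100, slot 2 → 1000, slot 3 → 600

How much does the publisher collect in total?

Total revenue: $13560.00

Ranked by bid: $5.66 (Willow) > $5.52 (Arden) > $4.86 (Vantage) > $4.38 (Sable) > …
Slot 1: Willow pays $5.52 × 1100 = $6072.00
Slot 2: Arden pays $4.86 × 1000 = $4860.00
Slot 3: Vantage pays $4.38 × 600 = $2628.00
Total = $13560.00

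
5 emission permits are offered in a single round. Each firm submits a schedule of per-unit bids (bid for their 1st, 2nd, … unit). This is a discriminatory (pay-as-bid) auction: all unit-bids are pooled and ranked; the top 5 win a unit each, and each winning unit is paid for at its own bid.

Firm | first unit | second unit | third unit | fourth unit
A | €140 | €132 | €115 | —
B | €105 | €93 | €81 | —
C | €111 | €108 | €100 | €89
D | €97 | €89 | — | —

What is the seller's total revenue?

Total revenue: €606

Pooled unit-bids ranked (top 5): 140 (A-1), 132 (A-2), 115 (A-3), 111 (C-1), 108 (C-2)
Next rejected bid: €105 (not a price — pay-as-bid).
Each winning unit pays its own bid.
Revenue = 140 + 132 + 115 + 111 + 108 = €606.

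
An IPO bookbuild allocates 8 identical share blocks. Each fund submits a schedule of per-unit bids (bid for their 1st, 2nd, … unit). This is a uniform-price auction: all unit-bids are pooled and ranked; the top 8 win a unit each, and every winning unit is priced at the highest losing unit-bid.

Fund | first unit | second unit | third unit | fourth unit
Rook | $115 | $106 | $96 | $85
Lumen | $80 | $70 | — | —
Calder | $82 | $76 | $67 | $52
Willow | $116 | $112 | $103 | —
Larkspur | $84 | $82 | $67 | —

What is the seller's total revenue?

Total revenue: $656

Pooled unit-bids ranked (top 8): 116 (Willow-1), 115 (Rook-1), 112 (Willow-2), 106 (Rook-2), 103 (Willow-3), 96 (Rook-3), 85 (Rook-4), 84 (Larkspur-1)
The (k+1)-th unit-bid is $82.
Allocation: Larkspur 1, Rook 4, Willow 3. Every unit priced at $82.
Revenue = 8 × 82 = $656.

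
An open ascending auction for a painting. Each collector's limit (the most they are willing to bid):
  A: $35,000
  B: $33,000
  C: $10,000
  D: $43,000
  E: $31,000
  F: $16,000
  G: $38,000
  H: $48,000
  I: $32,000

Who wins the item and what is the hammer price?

H wins at $43,000

Limits ranked: 48,000 (H) > 43,000 (D) > 38,000 (G) > 35,000 (A) > 33,000 (B) > 32,000 (I) > …
Once the price passes $43,000, only H is left; the hammer falls at D's limit of $43,000.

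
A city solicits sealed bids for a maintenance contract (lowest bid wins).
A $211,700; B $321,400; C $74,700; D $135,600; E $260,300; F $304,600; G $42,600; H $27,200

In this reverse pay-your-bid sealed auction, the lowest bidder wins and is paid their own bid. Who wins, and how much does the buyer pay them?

H is paid $27,200

Reverse pay-your-bid sealed auction: the lowest bidder wins and is paid their own bid.
Sorting bids: 27,200 (H) < 42,600 (G) < 74,700 (C) < 135,600 (D) < 211,700 (A) < 260,300 (E) < …
H is lowest → is paid own bid, $27,200.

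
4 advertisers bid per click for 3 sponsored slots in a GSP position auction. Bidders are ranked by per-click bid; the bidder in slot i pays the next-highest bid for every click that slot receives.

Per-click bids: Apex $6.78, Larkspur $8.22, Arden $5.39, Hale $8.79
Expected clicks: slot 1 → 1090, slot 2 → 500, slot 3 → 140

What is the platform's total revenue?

Sorting advertisers: $8.79 (Hale) > $8.22 (Larkspur) > $6.78 (Apex) > $5.39 (Arden)
Slot 1: Hale pays $8.22 × 1090 = $8959.80
Slot 2: Larkspur pays $6.78 × 500 = $3390.00
Slot 3: Apex pays $5.39 × 140 = $754.60
Total = $13104.40

Total revenue: $13104.40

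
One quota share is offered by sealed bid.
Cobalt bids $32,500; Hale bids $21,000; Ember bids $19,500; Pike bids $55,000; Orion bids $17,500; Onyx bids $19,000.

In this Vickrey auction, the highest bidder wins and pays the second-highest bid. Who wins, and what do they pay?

Rule: the highest bidder wins and pays the second-highest bid.
Bids ranked: 55,000 (Pike) > 32,500 (Cobalt) > 21,000 (Hale) > 19,500 (Ember) > 19,000 (Onyx) > 17,500 (Orion)
Pike is highest; pays the second-highest bid, $32,500.

Pike pays $32,500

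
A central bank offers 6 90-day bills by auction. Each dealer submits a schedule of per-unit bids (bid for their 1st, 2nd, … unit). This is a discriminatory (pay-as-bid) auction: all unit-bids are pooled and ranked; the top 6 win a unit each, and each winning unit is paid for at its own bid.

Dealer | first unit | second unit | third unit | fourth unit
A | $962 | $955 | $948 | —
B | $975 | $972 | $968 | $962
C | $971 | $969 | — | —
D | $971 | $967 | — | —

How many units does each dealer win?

All unit-bids, highest first — top 6: 975 (B-1), 972 (B-2), 971 (C-1), 971 (D-1), 969 (C-2), 968 (B-3)
Next rejected bid: $967 (not a price — pay-as-bid).
Allocation: B 3, C 2, D 1.

B 3, C 2, D 1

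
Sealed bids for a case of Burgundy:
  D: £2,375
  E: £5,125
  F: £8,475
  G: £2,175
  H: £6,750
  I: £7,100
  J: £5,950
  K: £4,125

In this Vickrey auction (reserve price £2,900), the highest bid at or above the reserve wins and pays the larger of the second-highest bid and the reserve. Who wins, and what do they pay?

Sorting bids: 8,475 (F) > 7,100 (I) > 6,750 (H) > 5,950 (J) > 5,125 (E) > 4,125 (K) > …
F has the top bid at or above the reserve (£8,475).
Second-highest bid £7,100 exceeds the reserve £2,900 → payment £7,100.

F pays £7,100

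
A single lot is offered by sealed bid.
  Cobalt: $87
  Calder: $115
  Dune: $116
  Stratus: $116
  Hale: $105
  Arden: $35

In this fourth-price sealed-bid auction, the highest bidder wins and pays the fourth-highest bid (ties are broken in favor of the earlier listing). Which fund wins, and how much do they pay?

Dune pays $105

Fourth-price sealed-bid auction: the highest bidder wins and pays the fourth-highest bid.
Sorting bids: 116 (Dune) > 116 (Stratus) > 115 (Calder) > 105 (Hale) > 87 (Cobalt) > 35 (Arden)
Tie at $116 → Dune wins by tie-break.
Dune is highest; pays the fourth-highest bid, $105.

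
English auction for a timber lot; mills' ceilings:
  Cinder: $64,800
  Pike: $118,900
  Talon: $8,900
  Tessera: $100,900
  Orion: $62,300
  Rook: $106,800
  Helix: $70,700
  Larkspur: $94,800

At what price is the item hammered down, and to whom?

Limits ranked: 118,900 (Pike) > 106,800 (Rook) > 100,900 (Tessera) > 94,800 (Larkspur) > 70,700 (Helix) > 64,800 (Cinder) > …
Rook is the last rival to drop out, at $106,800; Pike remains and wins at that price.

Pike wins at $106,800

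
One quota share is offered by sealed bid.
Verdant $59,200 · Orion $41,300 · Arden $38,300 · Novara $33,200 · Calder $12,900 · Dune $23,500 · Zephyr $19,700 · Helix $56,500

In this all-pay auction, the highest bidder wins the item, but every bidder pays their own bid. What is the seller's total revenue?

Bids in order: 59,200 (Verdant) > 56,500 (Helix) > 41,300 (Orion) > 38,300 (Arden) > 33,200 (Novara) > 23,500 (Dune) > …
Every bidder forfeits their bid regardless of winning.
Revenue = 59,200 + 41,300 + 38,300 + 33,200 + 12,900 + 23,500 + 19,700 + 56,500 = $284,600.

Total revenue: $284,600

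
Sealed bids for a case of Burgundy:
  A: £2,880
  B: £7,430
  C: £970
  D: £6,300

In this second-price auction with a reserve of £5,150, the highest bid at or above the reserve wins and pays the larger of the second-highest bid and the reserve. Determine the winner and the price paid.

B pays £6,300

Rule: the highest bid at or above the reserve wins and pays the larger of the second-highest bid and the reserve.
Sorting bids: 7,430 (B) > 6,300 (D) > 2,880 (A) > 970 (C)
B has the top bid at or above the reserve (£7,430).
Second-highest bid £6,300 exceeds the reserve £5,150 → payment £6,300.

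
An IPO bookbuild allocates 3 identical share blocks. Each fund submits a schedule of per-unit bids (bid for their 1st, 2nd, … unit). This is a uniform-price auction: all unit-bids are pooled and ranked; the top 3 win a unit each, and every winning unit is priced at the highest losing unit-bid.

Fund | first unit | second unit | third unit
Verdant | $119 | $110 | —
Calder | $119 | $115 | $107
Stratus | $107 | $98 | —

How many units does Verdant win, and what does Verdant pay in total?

Verdant: 1 unit, pays $110

All unit-bids, highest first — top 3: 119 (Verdant-1), 119 (Calder-1), 115 (Calder-2)
The (k+1)-th unit-bid is $110.
Verdant wins 1 unit(s) at $110 each.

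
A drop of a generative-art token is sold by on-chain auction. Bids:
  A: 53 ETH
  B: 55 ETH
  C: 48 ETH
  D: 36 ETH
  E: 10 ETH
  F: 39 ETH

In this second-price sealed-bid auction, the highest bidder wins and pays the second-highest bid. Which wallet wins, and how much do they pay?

Bids in order: 55 (B) > 53 (A) > 48 (C) > 39 (F) > 36 (D) > 10 (E)
B wins with the highest bid; price is set by the runner-up at 53 ETH.

B pays 53 ETH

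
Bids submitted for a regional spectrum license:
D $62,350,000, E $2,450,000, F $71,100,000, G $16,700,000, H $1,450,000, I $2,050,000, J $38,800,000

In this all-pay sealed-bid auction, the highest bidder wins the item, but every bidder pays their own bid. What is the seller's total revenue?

Bids in order: 71,100,000 (F) > 62,350,000 (D) > 38,800,000 (J) > 16,700,000 (G) > 2,450,000 (E) > 2,050,000 (I) > …
Every bidder forfeits their bid regardless of winning.
Revenue = 62,350,000 + 2,450,000 + 71,100,000 + 16,700,000 + 1,450,000 + 2,050,000 + 38,800,000 = $194,900,000.

Total revenue: $194,900,000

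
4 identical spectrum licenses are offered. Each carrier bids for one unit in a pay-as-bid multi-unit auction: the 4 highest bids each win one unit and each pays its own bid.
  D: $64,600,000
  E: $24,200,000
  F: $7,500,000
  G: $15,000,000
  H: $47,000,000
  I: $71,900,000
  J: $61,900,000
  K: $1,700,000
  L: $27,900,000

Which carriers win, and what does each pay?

I $71,900,000, D $64,600,000, J $61,900,000, H $47,000,000

Sorting: 71,900,000 (I), 64,600,000 (D), 61,900,000 (J), 47,000,000 (H), 27,900,000 (L), 24,200,000 (E), …
Winners (4 units): I, D, J, H.
Each winner pays its own bid: I $71,900,000, D $64,600,000, J $61,900,000, H $47,000,000.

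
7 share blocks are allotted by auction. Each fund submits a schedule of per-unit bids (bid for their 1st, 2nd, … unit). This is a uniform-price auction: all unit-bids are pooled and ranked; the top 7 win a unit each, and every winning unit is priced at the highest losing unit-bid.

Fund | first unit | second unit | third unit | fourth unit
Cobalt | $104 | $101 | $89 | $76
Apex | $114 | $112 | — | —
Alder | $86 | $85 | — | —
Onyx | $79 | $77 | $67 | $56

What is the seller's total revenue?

All unit-bids, highest first — top 7: 114 (Apex-1), 112 (Apex-2), 104 (Cobalt-1), 101 (Cobalt-2), 89 (Cobalt-3), 86 (Alder-1), 85 (Alder-2)
First bid not allocated: $79.
Allocation: Alder 2, Apex 2, Cobalt 3. Every unit priced at $79.
Revenue = 7 × 79 = $553.

Total revenue: $553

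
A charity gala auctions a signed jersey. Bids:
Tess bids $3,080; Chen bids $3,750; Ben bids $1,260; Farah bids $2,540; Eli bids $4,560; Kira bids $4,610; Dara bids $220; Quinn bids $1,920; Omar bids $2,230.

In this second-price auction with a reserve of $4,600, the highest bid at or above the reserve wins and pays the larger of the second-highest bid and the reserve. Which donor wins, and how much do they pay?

Kira pays $4,600

Second-price auction with a reserve of $4,600: the highest bid at or above the reserve wins and pays the larger of the second-highest bid and the reserve.
Bids ranked: 4,610 (Kira) > 4,560 (Eli) > 3,750 (Chen) > 3,080 (Tess) > 2,540 (Farah) > 2,230 (Omar) > …
Highest eligible bid: Kira at $4,610.
max(second-highest $4,560, reserve $4,600) = $4,600.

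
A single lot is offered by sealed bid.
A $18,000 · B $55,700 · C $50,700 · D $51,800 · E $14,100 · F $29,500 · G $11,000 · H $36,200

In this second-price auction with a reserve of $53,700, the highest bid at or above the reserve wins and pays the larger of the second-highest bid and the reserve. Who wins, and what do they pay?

Bids ranked: 55,700 (B) > 51,800 (D) > 50,700 (C) > 36,200 (H) > 29,500 (F) > 18,000 (A) > …
Highest eligible bid: B at $55,700.
Second-highest bid $51,800 is below the reserve $53,700, so the reserve binds → payment $53,700.

B pays $53,700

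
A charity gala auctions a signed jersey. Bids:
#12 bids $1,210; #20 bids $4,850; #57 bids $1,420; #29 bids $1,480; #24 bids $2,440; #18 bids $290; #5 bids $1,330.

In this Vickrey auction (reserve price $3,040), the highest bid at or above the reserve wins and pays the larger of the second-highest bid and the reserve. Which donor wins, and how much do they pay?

#20 pays $3,040

Sorting bids: 4,850 (#20) > 2,440 (#24) > 1,480 (#29) > 1,420 (#57) > 1,330 (#5) > 1,210 (#12) > …
#20 has the top bid at or above the reserve ($4,850).
max(second-highest $2,440, reserve $3,040) = $3,040.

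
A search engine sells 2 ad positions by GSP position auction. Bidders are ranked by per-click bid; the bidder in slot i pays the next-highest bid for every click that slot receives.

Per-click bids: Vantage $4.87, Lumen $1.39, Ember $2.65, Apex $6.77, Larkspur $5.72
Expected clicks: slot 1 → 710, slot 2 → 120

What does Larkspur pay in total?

Larkspur pays $584.40

Ranked by bid: $6.77 (Apex) > $5.72 (Larkspur) > $4.87 (Vantage) > …
Larkspur holds slot 2 → pays next bid $4.87 × 120 clicks = $584.40.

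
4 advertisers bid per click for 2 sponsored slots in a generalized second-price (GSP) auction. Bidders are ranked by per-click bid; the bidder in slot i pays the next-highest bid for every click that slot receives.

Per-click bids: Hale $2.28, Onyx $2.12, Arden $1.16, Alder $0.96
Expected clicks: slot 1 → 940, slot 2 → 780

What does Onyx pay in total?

Onyx pays $904.80

Ranked by bid: $2.28 (Hale) > $2.12 (Onyx) > $1.16 (Arden) > …
Onyx holds slot 2 → pays next bid $1.16 × 780 clicks = $904.80.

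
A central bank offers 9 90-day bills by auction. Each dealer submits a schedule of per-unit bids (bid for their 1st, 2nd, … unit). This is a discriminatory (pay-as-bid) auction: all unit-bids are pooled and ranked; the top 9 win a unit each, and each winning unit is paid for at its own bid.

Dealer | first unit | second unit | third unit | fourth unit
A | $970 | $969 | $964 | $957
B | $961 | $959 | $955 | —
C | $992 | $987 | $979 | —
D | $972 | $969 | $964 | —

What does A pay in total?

All unit-bids, highest first — top 9: 992 (C-1), 987 (C-2), 979 (C-3), 972 (D-1), 970 (A-1), 969 (A-2), 969 (D-2), 964 (A-3), 964 (D-3)
Next rejected bid: $961 (not a price — pay-as-bid).
A's winning unit-bids: 970 + 969 + 964 = $2,903.

A pays $2,903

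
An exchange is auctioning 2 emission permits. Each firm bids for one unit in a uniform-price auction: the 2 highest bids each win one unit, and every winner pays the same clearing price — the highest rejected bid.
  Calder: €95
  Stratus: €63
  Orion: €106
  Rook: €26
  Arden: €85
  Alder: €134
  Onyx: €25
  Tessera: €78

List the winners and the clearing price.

Alder, Orion; each pays €95

Sorting: 134 (Alder), 106 (Orion), 95 (Calder), 85 (Arden), …
The 2 highest are Alder, Orion.
Highest unsuccessful bid: €95 → clearing price.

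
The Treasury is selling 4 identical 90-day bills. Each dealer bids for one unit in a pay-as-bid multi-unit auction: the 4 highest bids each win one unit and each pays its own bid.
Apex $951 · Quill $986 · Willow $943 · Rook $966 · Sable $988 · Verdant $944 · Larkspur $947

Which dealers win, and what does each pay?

Sable $988, Quill $986, Rook $966, Apex $951

Sorting: 988 (Sable), 986 (Quill), 966 (Rook), 951 (Apex), 947 (Larkspur), 944 (Verdant), …
Winners (4 units): Sable, Quill, Rook, Apex.
Each winner pays its own bid: Sable $988, Quill $986, Rook $966, Apex $951.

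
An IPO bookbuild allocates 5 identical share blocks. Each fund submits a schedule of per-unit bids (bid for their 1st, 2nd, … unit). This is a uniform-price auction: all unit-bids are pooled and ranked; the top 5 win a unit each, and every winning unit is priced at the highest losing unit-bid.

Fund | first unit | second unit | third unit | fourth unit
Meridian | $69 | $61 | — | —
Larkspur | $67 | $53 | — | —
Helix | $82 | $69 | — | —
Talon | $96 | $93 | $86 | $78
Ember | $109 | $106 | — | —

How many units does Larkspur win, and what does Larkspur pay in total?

Merging the schedules and taking the best 5: 109 (Ember-1), 106 (Ember-2), 96 (Talon-1), 93 (Talon-2), 86 (Talon-3)
Highest rejected unit-bid = $82.
Larkspur wins 0 unit(s) at $82 each.

Larkspur: 0 units, pays $0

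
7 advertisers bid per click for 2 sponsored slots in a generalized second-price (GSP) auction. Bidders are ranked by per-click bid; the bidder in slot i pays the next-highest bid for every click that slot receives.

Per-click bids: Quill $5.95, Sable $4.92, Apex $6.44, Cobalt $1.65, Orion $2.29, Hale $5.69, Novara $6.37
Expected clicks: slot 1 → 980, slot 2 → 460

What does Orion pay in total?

Ranked by bid: $6.44 (Apex) > $6.37 (Novara) > $5.95 (Quill) > …
Orion ranks below slot 2 → no slot, pays nothing.

Orion pays $0.00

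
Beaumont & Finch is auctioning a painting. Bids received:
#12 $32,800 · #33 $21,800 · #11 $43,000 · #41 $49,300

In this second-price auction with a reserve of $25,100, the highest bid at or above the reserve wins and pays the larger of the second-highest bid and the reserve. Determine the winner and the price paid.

#41 pays $43,000

Bids in order: 49,300 (#41) > 43,000 (#11) > 32,800 (#12) > 21,800 (#33)
#41 has the top bid at or above the reserve ($49,300).
Second-highest bid $43,000 exceeds the reserve $25,100 → payment $43,000.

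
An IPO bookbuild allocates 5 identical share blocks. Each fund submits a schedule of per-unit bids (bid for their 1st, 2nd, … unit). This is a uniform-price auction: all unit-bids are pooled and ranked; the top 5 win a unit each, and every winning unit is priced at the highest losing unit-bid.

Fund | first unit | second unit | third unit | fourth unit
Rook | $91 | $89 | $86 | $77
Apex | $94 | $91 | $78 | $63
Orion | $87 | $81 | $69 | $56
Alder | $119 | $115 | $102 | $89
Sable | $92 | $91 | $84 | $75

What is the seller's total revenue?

Total revenue: $455

Merging the schedules and taking the best 5: 119 (Alder-1), 115 (Alder-2), 102 (Alder-3), 94 (Apex-1), 92 (Sable-1)
Highest rejected unit-bid = $91.
Allocation: Alder 3, Apex 1, Sable 1. Every unit priced at $91.
Revenue = 5 × 91 = $455.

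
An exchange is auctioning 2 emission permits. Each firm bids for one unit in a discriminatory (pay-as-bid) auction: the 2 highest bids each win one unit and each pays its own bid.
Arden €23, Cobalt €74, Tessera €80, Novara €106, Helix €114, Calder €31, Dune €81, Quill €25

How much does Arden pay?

Sorting: 114 (Helix), 106 (Novara), 81 (Dune), 80 (Tessera), …
Winners (2 units): Helix, Novara.
Arden does not win → €0.

Arden pays €0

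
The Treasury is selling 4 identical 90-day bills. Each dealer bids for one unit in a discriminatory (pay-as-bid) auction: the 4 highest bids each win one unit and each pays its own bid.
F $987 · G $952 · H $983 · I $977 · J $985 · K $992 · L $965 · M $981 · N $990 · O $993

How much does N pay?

Ordering the bids: 993 (O), 992 (K), 990 (N), 987 (F), 985 (J), 983 (H), …
Winners (4 units): O, K, N, F.
N wins → own bid $990.

N pays $990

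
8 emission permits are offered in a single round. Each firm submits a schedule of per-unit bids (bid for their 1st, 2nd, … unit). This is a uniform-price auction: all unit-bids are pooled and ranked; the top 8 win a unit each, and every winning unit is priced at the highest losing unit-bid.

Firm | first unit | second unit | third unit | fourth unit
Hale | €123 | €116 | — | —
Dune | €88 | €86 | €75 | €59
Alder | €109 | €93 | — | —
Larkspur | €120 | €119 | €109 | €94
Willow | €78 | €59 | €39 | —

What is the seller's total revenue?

All unit-bids, highest first — top 8: 123 (Hale-1), 120 (Larkspur-1), 119 (Larkspur-2), 116 (Hale-2), 109 (Alder-1), 109 (Larkspur-3), 94 (Larkspur-4), 93 (Alder-2)
First bid not allocated: €88.
Allocation: Alder 2, Hale 2, Larkspur 4. Every unit priced at €88.
Revenue = 8 × 88 = €704.

Total revenue: €704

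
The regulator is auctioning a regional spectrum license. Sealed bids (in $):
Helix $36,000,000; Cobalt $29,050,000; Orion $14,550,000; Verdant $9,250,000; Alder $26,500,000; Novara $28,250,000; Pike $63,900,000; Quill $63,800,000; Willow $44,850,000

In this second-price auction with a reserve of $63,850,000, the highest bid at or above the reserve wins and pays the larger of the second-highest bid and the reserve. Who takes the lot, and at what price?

Pike pays $63,850,000

Second-price auction with a reserve of $63,850,000: the highest bid at or above the reserve wins and pays the larger of the second-highest bid and the reserve.
Bids in order: 63,900,000 (Pike) > 63,800,000 (Quill) > 44,850,000 (Willow) > 36,000,000 (Helix) > 29,050,000 (Cobalt) > 28,250,000 (Novara) > …
Highest eligible bid: Pike at $63,900,000.
Second-highest bid $63,800,000 is below the reserve $63,850,000, so the reserve binds → payment $63,850,000.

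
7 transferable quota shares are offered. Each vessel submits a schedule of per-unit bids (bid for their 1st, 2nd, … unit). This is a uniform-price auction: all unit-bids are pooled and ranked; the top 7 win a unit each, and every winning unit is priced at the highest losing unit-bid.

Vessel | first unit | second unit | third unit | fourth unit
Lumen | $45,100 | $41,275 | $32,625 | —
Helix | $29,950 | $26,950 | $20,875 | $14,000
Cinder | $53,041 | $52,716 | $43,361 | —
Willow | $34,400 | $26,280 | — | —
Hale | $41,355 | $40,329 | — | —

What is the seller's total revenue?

Total revenue: $240,800

All unit-bids, highest first — top 7: 53,041 (Cinder-1), 52,716 (Cinder-2), 45,100 (Lumen-1), 43,361 (Cinder-3), 41,355 (Hale-1), 41,275 (Lumen-2), 40,329 (Hale-2)
The (k+1)-th unit-bid is $34,400.
Allocation: Cinder 3, Hale 2, Lumen 2. Every unit priced at $34,400.
Revenue = 7 × 34,400 = $240,800.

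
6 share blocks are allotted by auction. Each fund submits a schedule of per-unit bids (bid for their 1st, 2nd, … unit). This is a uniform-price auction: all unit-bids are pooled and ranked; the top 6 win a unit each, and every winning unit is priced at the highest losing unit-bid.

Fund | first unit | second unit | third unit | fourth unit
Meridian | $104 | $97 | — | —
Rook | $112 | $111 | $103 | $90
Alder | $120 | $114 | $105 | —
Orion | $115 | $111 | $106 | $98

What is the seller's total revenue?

Merging the schedules and taking the best 6: 120 (Alder-1), 115 (Orion-1), 114 (Alder-2), 112 (Rook-1), 111 (Rook-2), 111 (Orion-2)
Highest rejected unit-bid = $106.
Allocation: Alder 2, Orion 2, Rook 2. Every unit priced at $106.
Revenue = 6 × 106 = $636.

Total revenue: $636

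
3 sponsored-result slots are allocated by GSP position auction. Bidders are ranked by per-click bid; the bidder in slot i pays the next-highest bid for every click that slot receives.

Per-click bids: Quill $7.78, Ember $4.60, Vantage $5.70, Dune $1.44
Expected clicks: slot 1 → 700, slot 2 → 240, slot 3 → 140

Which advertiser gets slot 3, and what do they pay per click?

Ember; $1.44 per click

Per-click bids in order: $7.78 (Quill) > $5.70 (Vantage) > $4.60 (Ember) > $1.44 (Dune)
Slot 3 goes to the third-ranked bidder, Ember, who pays the next bid down: $1.44/click.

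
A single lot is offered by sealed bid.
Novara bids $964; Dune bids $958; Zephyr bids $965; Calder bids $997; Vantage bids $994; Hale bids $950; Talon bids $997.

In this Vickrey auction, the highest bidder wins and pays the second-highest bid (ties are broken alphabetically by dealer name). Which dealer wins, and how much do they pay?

Calder pays $997

Rule: the highest bidder wins and pays the second-highest bid.
Bids in order: 997 (Calder) > 997 (Talon) > 994 (Vantage) > 965 (Zephyr) > 964 (Novara) > 958 (Dune) > …
Calder and Talon tie at $997; tie-break gives it to Calder.
Calder wins with the highest bid; price is set by the runner-up at $997.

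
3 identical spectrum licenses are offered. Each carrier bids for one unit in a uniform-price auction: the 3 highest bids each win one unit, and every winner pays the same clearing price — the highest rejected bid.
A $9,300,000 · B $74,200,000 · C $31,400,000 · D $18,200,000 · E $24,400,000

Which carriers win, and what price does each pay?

B, C, E; each pays $18,200,000

Bids ranked high→low: 74,200,000 (B), 31,400,000 (C), 24,400,000 (E), 18,200,000 (D), 9,300,000 (A)
Top 3: B, C, E.
First losing bid is D's $18,200,000, which sets the uniform price.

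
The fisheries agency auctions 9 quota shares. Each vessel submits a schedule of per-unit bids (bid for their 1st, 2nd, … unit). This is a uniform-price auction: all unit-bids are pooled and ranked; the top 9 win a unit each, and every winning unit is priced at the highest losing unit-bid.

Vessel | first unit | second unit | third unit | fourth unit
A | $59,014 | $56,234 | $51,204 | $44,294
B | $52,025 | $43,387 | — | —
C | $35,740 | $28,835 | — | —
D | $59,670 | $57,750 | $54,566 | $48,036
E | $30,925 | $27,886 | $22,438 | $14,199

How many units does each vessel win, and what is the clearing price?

A 4, B 1, D 4; clearing price $43,387

Merging the schedules and taking the best 9: 59,670 (D-1), 59,014 (A-1), 57,750 (D-2), 56,234 (A-2), 54,566 (D-3), 52,025 (B-1), 51,204 (A-3), 48,036 (D-4), 44,294 (A-4)
Highest rejected unit-bid = $43,387.
Allocation: A 4, B 1, D 4.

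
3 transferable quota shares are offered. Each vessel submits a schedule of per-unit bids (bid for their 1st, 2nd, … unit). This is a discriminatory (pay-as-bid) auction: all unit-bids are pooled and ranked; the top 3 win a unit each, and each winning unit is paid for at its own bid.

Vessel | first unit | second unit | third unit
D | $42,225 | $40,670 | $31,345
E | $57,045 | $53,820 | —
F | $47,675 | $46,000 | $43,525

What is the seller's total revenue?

All unit-bids, highest first — top 3: 57,045 (E-1), 53,820 (E-2), 47,675 (F-1)
Next rejected bid: $46,000 (not a price — pay-as-bid).
Each winning unit pays its own bid.
Revenue = 57,045 + 53,820 + 47,675 = $158,540.

Total revenue: $158,540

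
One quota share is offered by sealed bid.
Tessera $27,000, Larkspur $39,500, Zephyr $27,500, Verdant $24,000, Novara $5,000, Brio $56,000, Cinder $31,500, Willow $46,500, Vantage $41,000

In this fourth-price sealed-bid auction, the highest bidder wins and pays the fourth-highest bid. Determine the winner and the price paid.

Rule: the highest bidder wins and pays the fourth-highest bid.
Bids in order: 56,000 (Brio) > 46,500 (Willow) > 41,000 (Vantage) > 39,500 (Larkspur) > 31,500 (Cinder) > 27,500 (Zephyr) > …
Brio wins; payment is bid #4 in the ranking = $39,500.

Brio pays $39,500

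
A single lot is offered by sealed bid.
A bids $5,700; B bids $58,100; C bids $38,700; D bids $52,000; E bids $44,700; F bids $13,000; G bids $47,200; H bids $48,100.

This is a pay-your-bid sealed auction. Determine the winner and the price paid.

B pays $58,100

Bids in order: 58,100 (B) > 52,000 (D) > 48,100 (H) > 47,200 (G) > 44,700 (E) > 38,700 (C) > …
B has the highest bid and pays exactly that: $58,100.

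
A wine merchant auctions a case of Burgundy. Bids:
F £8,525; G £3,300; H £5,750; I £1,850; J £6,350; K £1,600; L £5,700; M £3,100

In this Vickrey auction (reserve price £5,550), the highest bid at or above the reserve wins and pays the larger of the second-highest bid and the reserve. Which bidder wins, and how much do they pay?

F pays £6,350

Bids in order: 8,525 (F) > 6,350 (J) > 5,750 (H) > 5,700 (L) > 3,300 (G) > 3,100 (M) > …
Highest eligible bid: F at £8,525.
Second-highest bid £6,350 exceeds the reserve £5,550 → payment £6,350.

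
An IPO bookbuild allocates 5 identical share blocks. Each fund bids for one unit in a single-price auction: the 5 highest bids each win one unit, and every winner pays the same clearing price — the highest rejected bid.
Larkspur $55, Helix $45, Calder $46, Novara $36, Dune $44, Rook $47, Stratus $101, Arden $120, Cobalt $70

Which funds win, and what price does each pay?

Bids ranked high→low: 120 (Arden), 101 (Stratus), 70 (Cobalt), 55 (Larkspur), 47 (Rook), 46 (Calder), 45 (Helix), …
Top 5: Arden, Stratus, Cobalt, Larkspur, Rook.
First losing bid is Calder's $46, which sets the uniform price.

Arden, Stratus, Cobalt, Larkspur, Rook; each pays $46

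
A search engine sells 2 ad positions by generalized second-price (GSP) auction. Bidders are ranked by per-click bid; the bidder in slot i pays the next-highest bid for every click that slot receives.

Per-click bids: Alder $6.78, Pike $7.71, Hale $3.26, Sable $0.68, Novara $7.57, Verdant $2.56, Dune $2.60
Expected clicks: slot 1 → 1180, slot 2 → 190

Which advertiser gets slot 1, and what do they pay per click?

Pike; $7.57 per click

Ranked by bid: $7.71 (Pike) > $7.57 (Novara) > $6.78 (Alder) > …
Slot 1 goes to the first-ranked bidder, Pike, who pays the next bid down: $7.57/click.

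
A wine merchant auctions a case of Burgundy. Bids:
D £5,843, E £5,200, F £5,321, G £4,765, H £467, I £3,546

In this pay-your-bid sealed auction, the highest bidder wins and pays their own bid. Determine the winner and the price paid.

Pay-your-bid sealed auction: the highest bidder wins and pays their own bid.
Bids in order: 5,843 (D) > 5,321 (F) > 5,200 (E) > 4,765 (G) > 3,546 (I) > 467 (H)
First-price: D pays what they bid, £5,843.

D pays £5,843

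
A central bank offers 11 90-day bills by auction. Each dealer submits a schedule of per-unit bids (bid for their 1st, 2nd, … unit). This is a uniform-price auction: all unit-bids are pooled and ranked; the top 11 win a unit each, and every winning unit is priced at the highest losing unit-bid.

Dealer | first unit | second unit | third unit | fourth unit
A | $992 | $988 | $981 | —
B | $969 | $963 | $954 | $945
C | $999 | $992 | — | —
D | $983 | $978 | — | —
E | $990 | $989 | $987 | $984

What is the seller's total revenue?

Pooled unit-bids ranked (top 11): 999 (C-1), 992 (A-1), 992 (C-2), 990 (E-1), 989 (E-2), 988 (A-2), 987 (E-3), 984 (E-4), 983 (D-1), 981 (A-3), 978 (D-2)
First bid not allocated: $969.
Allocation: A 3, C 2, D 2, E 4. Every unit priced at $969.
Revenue = 11 × 969 = $10,659.

Total revenue: $10,659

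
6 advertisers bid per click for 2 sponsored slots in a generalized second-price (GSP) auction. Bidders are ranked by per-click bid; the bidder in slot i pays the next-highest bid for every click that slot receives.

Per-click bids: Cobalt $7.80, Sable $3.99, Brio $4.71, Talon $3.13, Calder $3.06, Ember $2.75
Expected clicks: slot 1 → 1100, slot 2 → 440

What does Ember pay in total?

Ember pays $0.00

Sorting advertisers: $7.80 (Cobalt) > $4.71 (Brio) > $3.99 (Sable) > …
Ember ranks below slot 2 → no slot, pays nothing.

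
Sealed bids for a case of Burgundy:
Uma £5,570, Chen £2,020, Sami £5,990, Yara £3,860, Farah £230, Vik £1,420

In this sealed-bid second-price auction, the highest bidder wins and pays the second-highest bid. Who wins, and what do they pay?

Bids in order: 5,990 (Sami) > 5,570 (Uma) > 3,860 (Yara) > 2,020 (Chen) > 1,420 (Vik) > 230 (Farah)
Sami is highest; pays the second-highest bid, £5,570.

Sami pays £5,570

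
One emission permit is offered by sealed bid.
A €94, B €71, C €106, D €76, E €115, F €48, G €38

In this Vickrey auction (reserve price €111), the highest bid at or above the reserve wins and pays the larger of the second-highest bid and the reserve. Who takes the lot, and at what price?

Rule: the highest bid at or above the reserve wins and pays the larger of the second-highest bid and the reserve.
Sorting bids: 115 (E) > 106 (C) > 94 (A) > 76 (D) > 71 (B) > 48 (F) > …
Highest eligible bid: E at €115.
max(second-highest €106, reserve €111) = €111.

E pays €111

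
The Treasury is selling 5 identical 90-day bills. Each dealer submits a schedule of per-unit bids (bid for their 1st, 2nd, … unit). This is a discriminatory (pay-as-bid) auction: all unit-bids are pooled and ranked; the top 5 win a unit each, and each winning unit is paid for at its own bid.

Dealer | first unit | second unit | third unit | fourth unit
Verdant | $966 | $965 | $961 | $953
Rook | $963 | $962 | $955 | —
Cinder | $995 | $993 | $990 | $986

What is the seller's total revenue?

All unit-bids, highest first — top 5: 995 (Cinder-1), 993 (Cinder-2), 990 (Cinder-3), 986 (Cinder-4), 966 (Verdant-1)
Next rejected bid: $965 (not a price — pay-as-bid).
Each winning unit pays its own bid.
Revenue = 995 + 993 + 990 + 986 + 966 = $4,930.

Total revenue: $4,930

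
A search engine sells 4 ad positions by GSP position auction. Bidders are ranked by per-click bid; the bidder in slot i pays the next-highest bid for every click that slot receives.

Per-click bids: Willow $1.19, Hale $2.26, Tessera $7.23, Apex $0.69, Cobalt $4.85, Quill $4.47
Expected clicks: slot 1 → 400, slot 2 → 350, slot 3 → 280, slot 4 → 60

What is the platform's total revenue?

Per-click bids in order: $7.23 (Tessera) > $4.85 (Cobalt) > $4.47 (Quill) > $2.26 (Hale) > $1.19 (Willow) > …
Slot 1: Tessera pays $4.85 × 400 = $1940.00
Slot 2: Cobalt pays $4.47 × 350 = $1564.50
Slot 3: Quill pays $2.26 × 280 = $632.80
Slot 4: Hale pays $1.19 × 60 = $71.40
Total = $4208.70

Total revenue: $4208.70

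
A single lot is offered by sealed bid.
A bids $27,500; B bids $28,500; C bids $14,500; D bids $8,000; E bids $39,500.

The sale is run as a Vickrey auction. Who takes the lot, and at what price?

Vickrey auction: the highest bidder wins and pays the second-highest bid.
Bids ranked: 39,500 (E) > 28,500 (B) > 27,500 (A) > 14,500 (C) > 8,000 (D)
E wins with the highest bid; price is set by the runner-up at $28,500.

E pays $28,500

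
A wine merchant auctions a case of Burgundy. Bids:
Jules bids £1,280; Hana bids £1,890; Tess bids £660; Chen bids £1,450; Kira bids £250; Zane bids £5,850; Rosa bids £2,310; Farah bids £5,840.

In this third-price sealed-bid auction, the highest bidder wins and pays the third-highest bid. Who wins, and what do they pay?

Rule: the highest bidder wins and pays the third-highest bid.
Bids ranked: 5,850 (Zane) > 5,840 (Farah) > 2,310 (Rosa) > 1,890 (Hana) > 1,450 (Chen) > 1,280 (Jules) > …
Zane wins; payment is bid #3 in the ranking = £2,310.

Zane pays £2,310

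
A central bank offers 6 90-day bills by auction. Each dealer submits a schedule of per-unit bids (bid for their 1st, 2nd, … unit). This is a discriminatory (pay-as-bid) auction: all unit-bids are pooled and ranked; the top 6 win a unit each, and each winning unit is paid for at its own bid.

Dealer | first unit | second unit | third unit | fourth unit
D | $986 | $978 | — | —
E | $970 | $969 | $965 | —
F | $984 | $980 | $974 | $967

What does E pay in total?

E pays $970

All unit-bids, highest first — top 6: 986 (D-1), 984 (F-1), 980 (F-2), 978 (D-2), 974 (F-3), 970 (E-1)
Next rejected bid: $969 (not a price — pay-as-bid).
E's winning unit-bids: 970 = $970.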